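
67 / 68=0.99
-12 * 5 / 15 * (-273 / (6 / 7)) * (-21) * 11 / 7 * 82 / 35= -492492 / 5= -98498.40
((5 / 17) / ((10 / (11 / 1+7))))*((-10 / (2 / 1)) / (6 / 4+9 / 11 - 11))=990 / 3247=0.30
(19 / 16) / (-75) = -19 / 1200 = -0.02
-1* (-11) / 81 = 11 / 81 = 0.14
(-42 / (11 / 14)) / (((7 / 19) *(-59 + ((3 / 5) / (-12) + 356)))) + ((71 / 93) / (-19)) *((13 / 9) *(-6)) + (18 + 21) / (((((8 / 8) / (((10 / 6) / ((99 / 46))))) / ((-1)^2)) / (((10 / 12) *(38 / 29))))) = 989397946568 / 30128885523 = 32.84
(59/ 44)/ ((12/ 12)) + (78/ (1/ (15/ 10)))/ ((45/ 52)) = 30039/ 220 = 136.54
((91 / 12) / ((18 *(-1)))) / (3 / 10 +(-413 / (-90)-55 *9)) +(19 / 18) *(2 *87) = 19443779 / 105864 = 183.67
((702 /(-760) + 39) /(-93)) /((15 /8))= -9646 /44175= -0.22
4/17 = 0.24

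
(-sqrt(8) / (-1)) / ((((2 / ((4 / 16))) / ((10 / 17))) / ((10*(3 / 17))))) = 75*sqrt(2) / 289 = 0.37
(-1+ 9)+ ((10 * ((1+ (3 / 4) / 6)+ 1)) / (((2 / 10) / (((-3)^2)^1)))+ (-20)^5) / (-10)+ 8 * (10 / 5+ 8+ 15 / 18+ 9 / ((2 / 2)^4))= 7681705 / 24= 320071.04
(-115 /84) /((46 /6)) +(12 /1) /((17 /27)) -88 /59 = 488345 /28084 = 17.39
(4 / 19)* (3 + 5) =1.68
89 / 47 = 1.89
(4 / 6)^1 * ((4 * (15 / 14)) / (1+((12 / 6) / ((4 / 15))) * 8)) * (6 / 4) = 30 / 427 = 0.07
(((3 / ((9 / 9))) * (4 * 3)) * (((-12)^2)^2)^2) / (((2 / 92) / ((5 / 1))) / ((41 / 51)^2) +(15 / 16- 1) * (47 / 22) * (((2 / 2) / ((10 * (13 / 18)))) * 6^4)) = -47545733413601280 / 73574357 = -646226964.83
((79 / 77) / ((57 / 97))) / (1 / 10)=76630 / 4389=17.46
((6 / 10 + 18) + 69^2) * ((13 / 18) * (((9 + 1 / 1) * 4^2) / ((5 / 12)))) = 6627712 / 5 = 1325542.40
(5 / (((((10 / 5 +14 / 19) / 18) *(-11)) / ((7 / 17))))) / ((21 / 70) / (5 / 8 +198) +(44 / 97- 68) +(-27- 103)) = 4612430025 / 740195382212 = 0.01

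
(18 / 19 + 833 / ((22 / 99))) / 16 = 142479 / 608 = 234.34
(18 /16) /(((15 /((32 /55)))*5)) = 12 /1375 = 0.01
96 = 96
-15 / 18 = -5 / 6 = -0.83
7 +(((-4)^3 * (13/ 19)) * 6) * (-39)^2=-7592699/ 19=-399615.74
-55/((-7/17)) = 935/7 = 133.57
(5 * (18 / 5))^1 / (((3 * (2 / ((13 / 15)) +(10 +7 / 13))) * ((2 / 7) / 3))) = 819 / 167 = 4.90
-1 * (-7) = 7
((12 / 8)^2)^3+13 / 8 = 833 / 64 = 13.02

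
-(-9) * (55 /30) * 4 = 66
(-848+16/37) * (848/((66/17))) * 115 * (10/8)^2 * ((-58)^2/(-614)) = 68317928560000/374847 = 182255503.07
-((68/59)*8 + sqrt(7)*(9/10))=-544/59 - 9*sqrt(7)/10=-11.60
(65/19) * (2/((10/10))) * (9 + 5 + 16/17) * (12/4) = 99060/323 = 306.69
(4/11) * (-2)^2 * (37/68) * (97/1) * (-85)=-71780/11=-6525.45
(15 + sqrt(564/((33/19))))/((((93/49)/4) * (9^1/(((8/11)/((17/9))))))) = 7840/5797 + 3136 * sqrt(9823)/191301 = 2.98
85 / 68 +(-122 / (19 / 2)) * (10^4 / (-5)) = 1952095 / 76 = 25685.46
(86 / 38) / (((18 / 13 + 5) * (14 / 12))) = 3354 / 11039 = 0.30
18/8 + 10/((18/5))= 5.03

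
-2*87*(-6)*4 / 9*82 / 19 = 38048 / 19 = 2002.53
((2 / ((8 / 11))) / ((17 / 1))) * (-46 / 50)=-253 / 1700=-0.15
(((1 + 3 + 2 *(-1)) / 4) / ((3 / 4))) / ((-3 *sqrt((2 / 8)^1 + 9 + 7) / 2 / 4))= -32 *sqrt(65) / 585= -0.44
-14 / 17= -0.82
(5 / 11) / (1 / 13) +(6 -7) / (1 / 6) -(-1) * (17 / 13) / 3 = 148 / 429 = 0.34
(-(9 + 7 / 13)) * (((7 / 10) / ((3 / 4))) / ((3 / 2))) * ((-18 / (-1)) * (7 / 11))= -48608 / 715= -67.98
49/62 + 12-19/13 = 9131/806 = 11.33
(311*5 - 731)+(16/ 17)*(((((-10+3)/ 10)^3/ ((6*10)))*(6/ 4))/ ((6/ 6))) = 35019657/ 42500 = 823.99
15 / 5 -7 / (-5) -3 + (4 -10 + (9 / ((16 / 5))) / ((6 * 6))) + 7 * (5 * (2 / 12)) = 1259 / 960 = 1.31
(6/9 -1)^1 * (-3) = 1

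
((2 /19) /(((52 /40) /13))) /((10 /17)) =34 /19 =1.79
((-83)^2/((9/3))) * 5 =34445/3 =11481.67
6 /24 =0.25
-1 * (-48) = 48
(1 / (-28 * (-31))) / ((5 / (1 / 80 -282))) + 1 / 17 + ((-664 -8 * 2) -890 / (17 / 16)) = -8957796303 / 5902400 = -1517.65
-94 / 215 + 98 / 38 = 8749 / 4085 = 2.14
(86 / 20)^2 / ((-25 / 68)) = -31433 / 625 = -50.29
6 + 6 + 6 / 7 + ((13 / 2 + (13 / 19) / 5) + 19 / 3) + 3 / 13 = 1351633 / 51870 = 26.06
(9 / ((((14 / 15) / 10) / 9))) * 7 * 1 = 6075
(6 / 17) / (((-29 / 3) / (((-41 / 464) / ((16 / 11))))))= 4059 / 1830016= 0.00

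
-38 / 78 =-19 / 39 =-0.49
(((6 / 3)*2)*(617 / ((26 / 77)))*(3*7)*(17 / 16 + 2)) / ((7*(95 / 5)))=6983823 / 1976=3534.32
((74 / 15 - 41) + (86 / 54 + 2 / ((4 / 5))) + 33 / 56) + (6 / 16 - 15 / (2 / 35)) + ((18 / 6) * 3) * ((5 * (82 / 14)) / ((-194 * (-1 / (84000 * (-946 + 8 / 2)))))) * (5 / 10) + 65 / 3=-19708906273999 / 366660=-53752539.88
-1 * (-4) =4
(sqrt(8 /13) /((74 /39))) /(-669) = -sqrt(26) /8251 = -0.00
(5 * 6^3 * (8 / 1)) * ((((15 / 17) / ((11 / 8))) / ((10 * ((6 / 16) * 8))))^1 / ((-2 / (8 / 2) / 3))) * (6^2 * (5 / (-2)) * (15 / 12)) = 23328000 / 187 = 124748.66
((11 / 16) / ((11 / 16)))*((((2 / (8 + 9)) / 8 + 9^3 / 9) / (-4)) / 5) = -5509 / 1360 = -4.05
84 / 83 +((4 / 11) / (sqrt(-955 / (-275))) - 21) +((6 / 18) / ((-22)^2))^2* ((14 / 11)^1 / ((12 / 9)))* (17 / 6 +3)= -153897738449 / 7699526208 +4* sqrt(10505) / 2101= -19.79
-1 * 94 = -94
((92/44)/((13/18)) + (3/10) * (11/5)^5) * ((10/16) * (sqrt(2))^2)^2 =82028379/2860000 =28.68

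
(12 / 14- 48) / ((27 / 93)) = -3410 / 21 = -162.38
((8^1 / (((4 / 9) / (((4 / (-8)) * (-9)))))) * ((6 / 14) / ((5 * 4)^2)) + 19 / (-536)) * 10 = 9631 / 18760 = 0.51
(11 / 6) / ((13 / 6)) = 11 / 13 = 0.85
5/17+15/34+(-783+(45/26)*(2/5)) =-345455/442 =-781.57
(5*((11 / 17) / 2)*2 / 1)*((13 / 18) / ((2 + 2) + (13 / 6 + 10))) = 715 / 4947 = 0.14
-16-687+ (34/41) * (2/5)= -144047/205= -702.67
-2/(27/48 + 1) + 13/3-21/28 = 691/300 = 2.30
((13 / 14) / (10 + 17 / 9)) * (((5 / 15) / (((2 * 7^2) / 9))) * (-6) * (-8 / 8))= 0.01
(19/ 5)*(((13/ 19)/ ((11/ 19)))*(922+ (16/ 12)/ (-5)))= 3415022/ 825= 4139.42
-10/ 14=-5/ 7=-0.71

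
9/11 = 0.82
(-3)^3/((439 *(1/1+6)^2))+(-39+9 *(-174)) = -34525182/21511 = -1605.00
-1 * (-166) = 166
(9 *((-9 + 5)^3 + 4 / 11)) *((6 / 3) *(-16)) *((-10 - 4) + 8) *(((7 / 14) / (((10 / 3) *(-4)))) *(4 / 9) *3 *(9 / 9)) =60480 / 11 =5498.18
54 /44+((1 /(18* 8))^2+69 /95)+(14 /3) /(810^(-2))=66346553949589 /21669120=3061801.95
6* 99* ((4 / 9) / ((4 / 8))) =528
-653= -653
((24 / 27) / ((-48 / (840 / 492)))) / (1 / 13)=-455 / 1107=-0.41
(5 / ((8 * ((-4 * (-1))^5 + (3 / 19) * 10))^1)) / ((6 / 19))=1805 / 935328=0.00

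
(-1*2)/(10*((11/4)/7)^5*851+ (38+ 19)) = -17210368/1175767493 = -0.01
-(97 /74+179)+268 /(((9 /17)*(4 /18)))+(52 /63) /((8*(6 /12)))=9780389 /4662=2097.90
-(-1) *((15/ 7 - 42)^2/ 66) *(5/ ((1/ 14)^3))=3632580/ 11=330234.55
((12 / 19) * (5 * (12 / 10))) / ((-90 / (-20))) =16 / 19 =0.84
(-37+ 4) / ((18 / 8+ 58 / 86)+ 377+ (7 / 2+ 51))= -0.08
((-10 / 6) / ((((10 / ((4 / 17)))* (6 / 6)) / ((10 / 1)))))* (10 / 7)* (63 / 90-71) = 14060 / 357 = 39.38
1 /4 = 0.25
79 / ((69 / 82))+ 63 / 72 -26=37955 / 552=68.76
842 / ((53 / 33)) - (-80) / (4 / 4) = 32026 / 53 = 604.26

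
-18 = -18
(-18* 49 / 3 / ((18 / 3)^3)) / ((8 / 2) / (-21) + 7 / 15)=-1715 / 348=-4.93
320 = 320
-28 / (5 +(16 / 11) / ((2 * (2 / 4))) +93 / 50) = -15400 / 4573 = -3.37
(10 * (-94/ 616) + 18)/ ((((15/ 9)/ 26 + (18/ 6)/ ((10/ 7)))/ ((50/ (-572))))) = -951375/ 1429736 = -0.67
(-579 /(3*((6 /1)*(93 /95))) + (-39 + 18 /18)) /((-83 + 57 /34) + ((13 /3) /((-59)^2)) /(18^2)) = 126349167762 /145009715839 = 0.87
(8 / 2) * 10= 40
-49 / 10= -4.90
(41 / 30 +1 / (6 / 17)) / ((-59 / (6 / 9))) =-14 / 295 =-0.05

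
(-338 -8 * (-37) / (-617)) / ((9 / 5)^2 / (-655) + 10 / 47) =-160730024250 / 98684831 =-1628.72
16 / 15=1.07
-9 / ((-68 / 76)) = 171 / 17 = 10.06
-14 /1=-14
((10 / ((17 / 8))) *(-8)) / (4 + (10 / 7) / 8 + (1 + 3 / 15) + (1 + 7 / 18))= -806400 / 144959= -5.56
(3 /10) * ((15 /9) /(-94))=-1 /188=-0.01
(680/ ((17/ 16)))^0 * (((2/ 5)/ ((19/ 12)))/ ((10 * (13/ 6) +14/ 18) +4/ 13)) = 1404/ 126445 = 0.01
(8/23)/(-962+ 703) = -8/5957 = -0.00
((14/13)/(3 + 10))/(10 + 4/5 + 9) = 70/16731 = 0.00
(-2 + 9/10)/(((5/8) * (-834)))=0.00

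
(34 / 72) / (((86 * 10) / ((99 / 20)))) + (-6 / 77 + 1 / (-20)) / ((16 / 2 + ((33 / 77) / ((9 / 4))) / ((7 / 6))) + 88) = 618603 / 445755200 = 0.00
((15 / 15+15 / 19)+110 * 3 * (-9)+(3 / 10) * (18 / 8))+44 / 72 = -20293763 / 6840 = -2966.92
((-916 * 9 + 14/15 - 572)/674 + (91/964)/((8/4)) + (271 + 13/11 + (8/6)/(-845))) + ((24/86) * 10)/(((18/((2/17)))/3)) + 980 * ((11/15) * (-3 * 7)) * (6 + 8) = -186326840363499117/882945092744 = -211028.80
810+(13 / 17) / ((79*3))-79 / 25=806.84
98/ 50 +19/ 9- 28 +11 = -2909/ 225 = -12.93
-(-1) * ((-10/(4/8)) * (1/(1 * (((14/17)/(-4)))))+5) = 715/7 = 102.14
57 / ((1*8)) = 57 / 8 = 7.12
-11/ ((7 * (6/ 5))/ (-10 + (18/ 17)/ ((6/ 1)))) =9185/ 714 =12.86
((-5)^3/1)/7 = -125/7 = -17.86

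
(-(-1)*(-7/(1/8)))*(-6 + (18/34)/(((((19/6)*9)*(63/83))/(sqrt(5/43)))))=336 -1328*sqrt(215)/41667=335.53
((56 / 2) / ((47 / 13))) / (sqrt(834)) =0.27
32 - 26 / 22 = 339 / 11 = 30.82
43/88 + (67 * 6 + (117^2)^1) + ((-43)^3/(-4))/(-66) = 13790.33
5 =5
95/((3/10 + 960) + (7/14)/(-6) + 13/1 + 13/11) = 62700/643103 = 0.10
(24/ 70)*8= 2.74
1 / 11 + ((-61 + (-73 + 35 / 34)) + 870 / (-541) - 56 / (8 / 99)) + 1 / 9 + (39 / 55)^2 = -414079137209 / 500776650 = -826.87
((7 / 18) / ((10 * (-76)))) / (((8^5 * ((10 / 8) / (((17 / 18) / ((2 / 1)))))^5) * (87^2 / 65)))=-129206987 / 125218097808998400000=-0.00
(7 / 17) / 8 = 7 / 136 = 0.05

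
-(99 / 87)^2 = -1089 / 841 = -1.29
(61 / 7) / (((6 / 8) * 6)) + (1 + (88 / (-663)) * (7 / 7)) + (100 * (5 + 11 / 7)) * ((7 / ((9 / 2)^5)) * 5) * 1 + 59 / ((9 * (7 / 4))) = 1736909273 / 91348803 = 19.01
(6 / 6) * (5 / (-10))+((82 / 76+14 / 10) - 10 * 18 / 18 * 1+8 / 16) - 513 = -98899 / 190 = -520.52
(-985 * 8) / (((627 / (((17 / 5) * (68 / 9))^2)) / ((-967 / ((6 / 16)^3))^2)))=-516255571245191397376 / 185118615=-2788782593501.96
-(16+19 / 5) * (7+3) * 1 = -198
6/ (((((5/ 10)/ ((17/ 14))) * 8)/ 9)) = 459/ 28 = 16.39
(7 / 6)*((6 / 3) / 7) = 1 / 3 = 0.33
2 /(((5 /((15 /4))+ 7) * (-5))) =-6 /125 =-0.05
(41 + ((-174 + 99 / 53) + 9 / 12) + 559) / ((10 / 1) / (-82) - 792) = -3725547 / 6885124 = -0.54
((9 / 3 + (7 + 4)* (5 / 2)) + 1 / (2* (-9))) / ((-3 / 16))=-4384 / 27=-162.37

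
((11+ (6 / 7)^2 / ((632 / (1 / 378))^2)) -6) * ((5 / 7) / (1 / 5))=9710047368025 / 543762652608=17.86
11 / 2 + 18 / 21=89 / 14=6.36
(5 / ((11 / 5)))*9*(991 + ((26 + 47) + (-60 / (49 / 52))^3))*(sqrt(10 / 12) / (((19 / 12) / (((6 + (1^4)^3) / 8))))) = -1701345907350*sqrt(30) / 3512663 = -2652874.85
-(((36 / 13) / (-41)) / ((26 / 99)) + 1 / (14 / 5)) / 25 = -9697 / 2425150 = -0.00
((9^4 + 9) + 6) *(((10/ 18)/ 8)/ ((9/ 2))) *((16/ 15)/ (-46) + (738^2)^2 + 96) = 56082207636453536/ 1863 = 30103171034059.87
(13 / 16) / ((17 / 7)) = 91 / 272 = 0.33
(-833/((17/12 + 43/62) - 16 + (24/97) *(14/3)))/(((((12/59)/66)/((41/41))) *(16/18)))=43892153613/1838140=23878.57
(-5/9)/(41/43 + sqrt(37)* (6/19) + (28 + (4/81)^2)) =-462220450932555/23985220572123901 + 5040914518170* sqrt(37)/23985220572123901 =-0.02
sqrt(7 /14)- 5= -5 + sqrt(2) /2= -4.29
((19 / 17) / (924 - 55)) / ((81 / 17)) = 19 / 70389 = 0.00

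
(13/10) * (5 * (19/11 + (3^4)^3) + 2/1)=189990918/55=3454380.33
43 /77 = 0.56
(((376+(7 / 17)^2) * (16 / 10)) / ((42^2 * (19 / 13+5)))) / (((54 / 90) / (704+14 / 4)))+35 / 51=2021816815 / 32117148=62.95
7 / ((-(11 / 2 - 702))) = 2 / 199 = 0.01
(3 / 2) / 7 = 3 / 14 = 0.21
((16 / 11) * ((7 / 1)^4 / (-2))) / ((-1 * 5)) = 19208 / 55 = 349.24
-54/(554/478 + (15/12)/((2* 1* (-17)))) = -65008/1351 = -48.12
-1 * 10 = -10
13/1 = 13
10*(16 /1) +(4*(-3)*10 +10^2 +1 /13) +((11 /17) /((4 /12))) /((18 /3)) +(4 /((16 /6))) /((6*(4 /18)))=250217 /1768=141.53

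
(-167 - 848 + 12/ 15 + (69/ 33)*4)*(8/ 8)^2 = -55321/ 55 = -1005.84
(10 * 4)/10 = 4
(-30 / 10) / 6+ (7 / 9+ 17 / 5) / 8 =1 / 45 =0.02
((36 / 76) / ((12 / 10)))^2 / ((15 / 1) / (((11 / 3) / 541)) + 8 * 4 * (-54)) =275 / 856292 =0.00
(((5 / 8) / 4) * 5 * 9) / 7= 225 / 224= 1.00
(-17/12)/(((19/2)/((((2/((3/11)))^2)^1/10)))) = -2057/2565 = -0.80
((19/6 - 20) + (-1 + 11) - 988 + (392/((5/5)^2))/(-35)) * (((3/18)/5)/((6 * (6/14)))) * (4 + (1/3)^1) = -56.51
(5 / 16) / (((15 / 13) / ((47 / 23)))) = 611 / 1104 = 0.55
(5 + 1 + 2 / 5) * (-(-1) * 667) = 4268.80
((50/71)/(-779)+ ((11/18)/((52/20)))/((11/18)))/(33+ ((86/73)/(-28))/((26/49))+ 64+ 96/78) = 80561340/20607193147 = 0.00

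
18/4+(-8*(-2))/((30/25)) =107/6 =17.83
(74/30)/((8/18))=111/20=5.55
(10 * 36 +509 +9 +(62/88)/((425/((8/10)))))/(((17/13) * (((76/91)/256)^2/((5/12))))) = 2262418195960832/86071425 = 26285357.72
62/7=8.86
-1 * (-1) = 1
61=61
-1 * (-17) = 17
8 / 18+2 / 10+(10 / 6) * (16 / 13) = 1577 / 585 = 2.70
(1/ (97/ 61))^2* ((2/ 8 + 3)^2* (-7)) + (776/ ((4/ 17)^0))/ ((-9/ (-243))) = 3149795945/ 150544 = 20922.76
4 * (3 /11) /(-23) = -12 /253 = -0.05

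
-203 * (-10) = 2030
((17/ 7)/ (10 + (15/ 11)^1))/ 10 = 187/ 8750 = 0.02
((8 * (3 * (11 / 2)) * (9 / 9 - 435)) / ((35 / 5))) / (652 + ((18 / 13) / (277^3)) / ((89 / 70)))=-25156388892063 / 2004150239359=-12.55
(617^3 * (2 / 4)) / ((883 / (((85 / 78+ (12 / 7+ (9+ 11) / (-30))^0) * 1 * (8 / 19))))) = 76572546838 / 654303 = 117029.19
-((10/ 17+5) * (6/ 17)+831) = -240729/ 289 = -832.97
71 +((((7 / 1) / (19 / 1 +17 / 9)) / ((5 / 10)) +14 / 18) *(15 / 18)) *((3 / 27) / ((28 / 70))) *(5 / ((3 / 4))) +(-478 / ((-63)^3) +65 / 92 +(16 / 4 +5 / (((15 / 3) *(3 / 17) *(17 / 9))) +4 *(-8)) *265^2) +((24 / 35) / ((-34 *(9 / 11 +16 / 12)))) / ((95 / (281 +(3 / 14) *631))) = -362744163519635623379 / 206626946897700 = -1755551.10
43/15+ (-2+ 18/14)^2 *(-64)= -21893/735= -29.79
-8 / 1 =-8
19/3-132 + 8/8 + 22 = -308/3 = -102.67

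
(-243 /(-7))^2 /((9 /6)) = 39366 /49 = 803.39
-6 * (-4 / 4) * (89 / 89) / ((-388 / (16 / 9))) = -8 / 291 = -0.03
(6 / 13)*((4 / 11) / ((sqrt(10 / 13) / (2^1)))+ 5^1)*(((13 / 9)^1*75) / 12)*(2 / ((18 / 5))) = 50*sqrt(130) / 297+ 625 / 54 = 13.49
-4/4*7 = -7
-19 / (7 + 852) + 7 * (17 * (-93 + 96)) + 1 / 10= 3067299 / 8590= 357.08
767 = 767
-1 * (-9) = 9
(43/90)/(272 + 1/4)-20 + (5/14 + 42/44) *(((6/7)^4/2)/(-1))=-16762666138/823627035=-20.35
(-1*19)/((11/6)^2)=-684/121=-5.65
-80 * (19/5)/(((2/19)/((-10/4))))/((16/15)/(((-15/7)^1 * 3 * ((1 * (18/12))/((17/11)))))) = -40206375/952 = -42233.59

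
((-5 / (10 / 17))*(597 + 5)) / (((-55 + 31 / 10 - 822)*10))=5117 / 8739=0.59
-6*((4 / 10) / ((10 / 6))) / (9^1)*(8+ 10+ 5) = -92 / 25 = -3.68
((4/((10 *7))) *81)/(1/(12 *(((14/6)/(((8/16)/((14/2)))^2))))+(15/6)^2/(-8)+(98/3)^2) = 2286144/526681735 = 0.00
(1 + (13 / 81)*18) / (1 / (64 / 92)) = 560 / 207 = 2.71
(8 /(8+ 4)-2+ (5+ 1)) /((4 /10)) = 35 /3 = 11.67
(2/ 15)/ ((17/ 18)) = 12/ 85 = 0.14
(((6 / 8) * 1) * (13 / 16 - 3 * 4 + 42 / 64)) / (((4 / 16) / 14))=-442.31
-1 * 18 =-18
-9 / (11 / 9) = -81 / 11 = -7.36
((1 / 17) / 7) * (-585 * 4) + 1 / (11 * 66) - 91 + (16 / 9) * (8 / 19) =-541266631 / 4924458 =-109.91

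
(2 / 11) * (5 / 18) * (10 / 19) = 50 / 1881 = 0.03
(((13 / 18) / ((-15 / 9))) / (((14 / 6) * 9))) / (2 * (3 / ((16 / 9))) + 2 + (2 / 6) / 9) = -156 / 40915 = -0.00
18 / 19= 0.95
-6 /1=-6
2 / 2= 1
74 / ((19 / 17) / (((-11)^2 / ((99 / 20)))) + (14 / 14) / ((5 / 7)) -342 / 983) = 272055080 / 4036001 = 67.41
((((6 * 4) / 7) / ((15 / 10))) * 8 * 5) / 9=640 / 63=10.16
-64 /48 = -4 /3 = -1.33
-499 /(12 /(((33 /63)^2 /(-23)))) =60379 /121716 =0.50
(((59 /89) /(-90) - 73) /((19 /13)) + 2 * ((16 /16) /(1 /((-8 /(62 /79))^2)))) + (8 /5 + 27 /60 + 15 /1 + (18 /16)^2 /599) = 98072497279379 /560681596224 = 174.92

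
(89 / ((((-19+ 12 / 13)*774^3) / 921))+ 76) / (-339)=-2760469963681 / 12313150501320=-0.22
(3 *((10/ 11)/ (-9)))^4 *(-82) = -820000/ 1185921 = -0.69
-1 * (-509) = 509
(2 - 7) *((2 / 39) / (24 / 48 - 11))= 0.02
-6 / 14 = -3 / 7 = -0.43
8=8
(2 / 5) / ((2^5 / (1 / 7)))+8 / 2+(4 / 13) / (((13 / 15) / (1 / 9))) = 1147387 / 283920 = 4.04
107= 107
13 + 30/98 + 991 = 49211/49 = 1004.31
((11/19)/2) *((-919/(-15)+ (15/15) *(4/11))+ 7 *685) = 21088/15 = 1405.87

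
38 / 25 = 1.52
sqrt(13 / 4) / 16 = sqrt(13) / 32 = 0.11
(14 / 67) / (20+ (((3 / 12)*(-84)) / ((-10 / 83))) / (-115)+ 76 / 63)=1014300 / 95581597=0.01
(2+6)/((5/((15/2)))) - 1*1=11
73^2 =5329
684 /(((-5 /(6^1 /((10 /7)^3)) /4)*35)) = -100548 /3125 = -32.18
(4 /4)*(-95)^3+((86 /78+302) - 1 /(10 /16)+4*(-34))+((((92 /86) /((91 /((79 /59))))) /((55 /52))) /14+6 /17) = -3885792090622418 /4533073545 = -857209.14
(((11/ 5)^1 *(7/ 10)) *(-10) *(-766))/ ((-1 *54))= -29491/ 135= -218.45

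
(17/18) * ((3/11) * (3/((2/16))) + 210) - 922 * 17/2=-251872/33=-7632.48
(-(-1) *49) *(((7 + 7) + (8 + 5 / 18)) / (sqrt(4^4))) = 19649 / 288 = 68.23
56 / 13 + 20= 316 / 13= 24.31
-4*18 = -72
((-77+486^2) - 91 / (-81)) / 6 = 9562865 / 243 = 39353.35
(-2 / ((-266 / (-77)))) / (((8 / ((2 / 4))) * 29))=-11 / 8816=-0.00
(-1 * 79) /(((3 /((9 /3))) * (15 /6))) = -158 /5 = -31.60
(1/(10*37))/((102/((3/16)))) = 1/201280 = 0.00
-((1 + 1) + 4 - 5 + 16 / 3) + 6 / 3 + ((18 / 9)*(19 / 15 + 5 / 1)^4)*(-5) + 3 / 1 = -156163292 / 10125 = -15423.54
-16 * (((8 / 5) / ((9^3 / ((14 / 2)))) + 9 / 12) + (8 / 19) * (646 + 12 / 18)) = -302556884 / 69255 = -4368.74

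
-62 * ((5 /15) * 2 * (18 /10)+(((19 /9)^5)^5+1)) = -28853714152965815362192444728264508 /3589489938459262943851245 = -8038388363.71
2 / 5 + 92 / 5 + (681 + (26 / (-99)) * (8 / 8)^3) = 346271 / 495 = 699.54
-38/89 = -0.43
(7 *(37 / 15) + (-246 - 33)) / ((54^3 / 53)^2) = -5514067 / 185961834720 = -0.00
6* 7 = 42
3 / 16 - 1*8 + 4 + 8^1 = 67 / 16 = 4.19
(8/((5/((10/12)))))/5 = 4/15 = 0.27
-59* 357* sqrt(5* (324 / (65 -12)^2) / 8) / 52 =-189567* sqrt(10) / 5512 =-108.76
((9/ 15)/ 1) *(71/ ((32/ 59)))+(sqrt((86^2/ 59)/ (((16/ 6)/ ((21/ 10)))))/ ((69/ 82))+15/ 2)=1763 *sqrt(2065)/ 6785+13767/ 160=97.85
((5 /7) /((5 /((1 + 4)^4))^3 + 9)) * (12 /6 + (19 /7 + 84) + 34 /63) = 54912109375 /7751953566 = 7.08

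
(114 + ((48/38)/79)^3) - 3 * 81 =-129.00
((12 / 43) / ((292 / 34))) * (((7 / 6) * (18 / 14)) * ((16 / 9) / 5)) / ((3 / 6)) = 544 / 15695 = 0.03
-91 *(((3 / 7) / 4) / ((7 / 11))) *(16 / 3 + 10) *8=-13156 / 7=-1879.43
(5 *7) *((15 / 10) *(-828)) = -43470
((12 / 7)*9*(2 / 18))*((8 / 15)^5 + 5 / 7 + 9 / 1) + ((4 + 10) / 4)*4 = 381111254 / 12403125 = 30.73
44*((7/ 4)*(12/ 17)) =924/ 17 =54.35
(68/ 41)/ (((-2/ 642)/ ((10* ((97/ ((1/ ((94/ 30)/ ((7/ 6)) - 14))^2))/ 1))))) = -664058051712/ 10045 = -66108317.74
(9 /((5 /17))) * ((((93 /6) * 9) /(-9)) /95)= -4743 /950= -4.99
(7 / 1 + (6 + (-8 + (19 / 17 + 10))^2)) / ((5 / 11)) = 49.98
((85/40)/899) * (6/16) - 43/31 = -79757/57536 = -1.39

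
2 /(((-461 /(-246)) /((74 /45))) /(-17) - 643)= -206312 /66336223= -0.00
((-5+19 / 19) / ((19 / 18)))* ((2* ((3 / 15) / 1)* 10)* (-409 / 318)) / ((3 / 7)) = 45808 / 1007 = 45.49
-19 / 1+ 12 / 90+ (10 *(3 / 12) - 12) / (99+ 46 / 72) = -1020251 / 53805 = -18.96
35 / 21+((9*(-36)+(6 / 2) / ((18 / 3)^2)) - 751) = -4293 / 4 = -1073.25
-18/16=-1.12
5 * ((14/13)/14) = 5/13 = 0.38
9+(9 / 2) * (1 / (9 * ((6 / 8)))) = 29 / 3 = 9.67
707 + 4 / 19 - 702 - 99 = -1782 / 19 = -93.79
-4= -4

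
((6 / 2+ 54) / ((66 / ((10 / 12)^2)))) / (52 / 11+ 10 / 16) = 475 / 4239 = 0.11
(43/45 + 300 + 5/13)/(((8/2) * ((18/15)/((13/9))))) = 44071/486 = 90.68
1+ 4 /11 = 15 /11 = 1.36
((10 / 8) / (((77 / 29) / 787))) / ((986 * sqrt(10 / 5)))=3935 * sqrt(2) / 20944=0.27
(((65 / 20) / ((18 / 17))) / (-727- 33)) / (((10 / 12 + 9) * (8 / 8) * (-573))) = 221 / 308319840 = 0.00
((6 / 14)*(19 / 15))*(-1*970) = -526.57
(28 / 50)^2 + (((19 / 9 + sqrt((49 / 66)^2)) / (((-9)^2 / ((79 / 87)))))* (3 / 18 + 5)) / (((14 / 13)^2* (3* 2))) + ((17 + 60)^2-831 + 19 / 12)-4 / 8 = 5099.42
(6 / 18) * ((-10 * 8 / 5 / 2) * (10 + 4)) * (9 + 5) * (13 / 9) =-20384 / 27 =-754.96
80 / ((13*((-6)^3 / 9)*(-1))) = 10 / 39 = 0.26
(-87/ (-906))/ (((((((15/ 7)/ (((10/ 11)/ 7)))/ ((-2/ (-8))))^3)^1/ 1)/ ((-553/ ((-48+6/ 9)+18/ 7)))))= 112259/ 27204788160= 0.00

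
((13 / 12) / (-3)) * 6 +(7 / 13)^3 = -26503 / 13182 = -2.01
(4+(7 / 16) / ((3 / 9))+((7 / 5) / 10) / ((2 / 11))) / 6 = 811 / 800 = 1.01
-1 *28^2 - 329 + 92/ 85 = -94513/ 85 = -1111.92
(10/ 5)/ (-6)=-1/ 3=-0.33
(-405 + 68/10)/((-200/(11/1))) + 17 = 38901/1000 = 38.90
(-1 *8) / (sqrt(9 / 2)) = -8 *sqrt(2) / 3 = -3.77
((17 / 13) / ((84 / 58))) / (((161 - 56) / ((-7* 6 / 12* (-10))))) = 493 / 1638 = 0.30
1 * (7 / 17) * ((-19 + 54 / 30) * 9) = -5418 / 85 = -63.74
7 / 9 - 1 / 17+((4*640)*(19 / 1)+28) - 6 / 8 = 29784797 / 612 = 48667.97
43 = 43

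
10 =10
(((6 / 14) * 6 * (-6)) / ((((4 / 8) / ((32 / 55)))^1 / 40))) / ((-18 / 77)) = 3072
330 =330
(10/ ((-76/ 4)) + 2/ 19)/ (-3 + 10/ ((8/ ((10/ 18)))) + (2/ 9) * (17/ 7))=2016/ 8455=0.24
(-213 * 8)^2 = 2903616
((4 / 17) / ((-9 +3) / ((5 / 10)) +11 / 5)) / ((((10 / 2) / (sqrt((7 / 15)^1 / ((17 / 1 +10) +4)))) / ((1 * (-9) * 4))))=0.02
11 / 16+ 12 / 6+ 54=56.69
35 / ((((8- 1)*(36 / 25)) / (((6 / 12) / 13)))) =125 / 936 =0.13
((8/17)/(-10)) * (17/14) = -2/35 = -0.06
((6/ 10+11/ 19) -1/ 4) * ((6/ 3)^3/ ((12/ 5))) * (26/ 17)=4589/ 969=4.74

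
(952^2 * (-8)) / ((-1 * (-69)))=-7250432 / 69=-105078.72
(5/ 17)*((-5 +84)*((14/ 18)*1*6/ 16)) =2765/ 408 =6.78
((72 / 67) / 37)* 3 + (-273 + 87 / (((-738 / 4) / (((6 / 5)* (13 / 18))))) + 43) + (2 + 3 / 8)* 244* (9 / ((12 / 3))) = 39281364037 / 36590040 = 1073.55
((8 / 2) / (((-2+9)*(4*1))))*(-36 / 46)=-18 / 161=-0.11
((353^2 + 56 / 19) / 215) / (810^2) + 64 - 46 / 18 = 61.45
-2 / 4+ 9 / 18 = 0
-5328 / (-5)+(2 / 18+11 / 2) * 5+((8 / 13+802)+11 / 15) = 443899 / 234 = 1897.00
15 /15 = 1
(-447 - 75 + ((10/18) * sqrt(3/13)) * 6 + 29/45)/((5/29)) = -680369/225 + 58 * sqrt(39)/39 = -3014.57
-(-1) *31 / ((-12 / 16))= -124 / 3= -41.33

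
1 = 1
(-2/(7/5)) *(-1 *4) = 40/7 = 5.71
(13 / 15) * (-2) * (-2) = 52 / 15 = 3.47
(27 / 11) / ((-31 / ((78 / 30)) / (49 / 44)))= -17199 / 75020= -0.23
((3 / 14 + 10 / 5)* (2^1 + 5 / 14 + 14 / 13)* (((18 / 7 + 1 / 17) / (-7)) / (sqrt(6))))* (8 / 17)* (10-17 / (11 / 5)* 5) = 90965625* sqrt(6) / 14175161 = 15.72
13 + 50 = 63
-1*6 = -6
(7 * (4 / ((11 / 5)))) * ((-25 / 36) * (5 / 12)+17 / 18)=9905 / 1188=8.34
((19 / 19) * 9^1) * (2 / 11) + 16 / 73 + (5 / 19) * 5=48385 / 15257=3.17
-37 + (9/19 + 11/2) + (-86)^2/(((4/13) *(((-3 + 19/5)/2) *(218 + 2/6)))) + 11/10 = 6105679/24890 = 245.31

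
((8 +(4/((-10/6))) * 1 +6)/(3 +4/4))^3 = 24389/1000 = 24.39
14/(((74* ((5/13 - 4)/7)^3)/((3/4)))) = -15824991/15365804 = -1.03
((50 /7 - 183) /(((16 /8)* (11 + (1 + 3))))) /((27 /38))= -23389 /2835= -8.25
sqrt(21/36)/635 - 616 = -616 +sqrt(21)/3810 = -616.00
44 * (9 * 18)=7128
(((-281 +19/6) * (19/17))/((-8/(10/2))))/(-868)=-158365/708288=-0.22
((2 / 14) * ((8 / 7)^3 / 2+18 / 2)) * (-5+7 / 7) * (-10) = 133720 / 2401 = 55.69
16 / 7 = 2.29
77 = 77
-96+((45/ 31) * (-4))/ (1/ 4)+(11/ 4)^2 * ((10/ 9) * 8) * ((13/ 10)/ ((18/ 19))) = -271007/ 10044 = -26.98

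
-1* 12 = -12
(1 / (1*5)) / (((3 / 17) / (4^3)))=1088 / 15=72.53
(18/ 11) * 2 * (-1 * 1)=-36/ 11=-3.27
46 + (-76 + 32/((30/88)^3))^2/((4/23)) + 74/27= 35063348481128/11390625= 3078263.79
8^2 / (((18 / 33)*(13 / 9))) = 1056 / 13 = 81.23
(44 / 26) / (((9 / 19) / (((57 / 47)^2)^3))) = 1592879438898 / 140129799277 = 11.37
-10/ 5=-2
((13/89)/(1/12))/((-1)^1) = -156/89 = -1.75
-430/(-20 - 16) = 215/18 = 11.94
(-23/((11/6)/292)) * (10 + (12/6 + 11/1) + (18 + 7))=-1934208/11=-175837.09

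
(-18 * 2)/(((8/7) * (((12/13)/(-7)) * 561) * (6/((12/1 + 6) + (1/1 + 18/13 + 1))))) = 6811/4488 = 1.52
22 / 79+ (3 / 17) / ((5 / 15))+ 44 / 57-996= -76123859 / 76551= -994.42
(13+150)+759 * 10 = 7753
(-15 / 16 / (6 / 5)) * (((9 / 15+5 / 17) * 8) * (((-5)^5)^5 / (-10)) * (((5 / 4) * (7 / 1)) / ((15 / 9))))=-118911266326904296875 / 136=-874347546521355124.08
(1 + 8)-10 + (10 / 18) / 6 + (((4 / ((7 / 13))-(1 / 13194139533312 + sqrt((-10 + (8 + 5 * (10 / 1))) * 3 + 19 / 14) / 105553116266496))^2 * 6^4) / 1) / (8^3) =138.78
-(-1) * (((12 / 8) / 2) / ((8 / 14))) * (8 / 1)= 21 / 2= 10.50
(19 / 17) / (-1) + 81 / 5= 1282 / 85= 15.08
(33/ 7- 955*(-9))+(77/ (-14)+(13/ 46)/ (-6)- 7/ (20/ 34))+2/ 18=248717323/ 28980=8582.38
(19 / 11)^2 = 361 / 121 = 2.98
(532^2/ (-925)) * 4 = -1132096/ 925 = -1223.89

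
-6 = -6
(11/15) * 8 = 88/15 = 5.87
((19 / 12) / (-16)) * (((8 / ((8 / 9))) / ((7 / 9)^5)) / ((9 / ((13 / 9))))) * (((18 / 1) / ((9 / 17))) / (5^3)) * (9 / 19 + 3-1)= -22716369 / 67228000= -0.34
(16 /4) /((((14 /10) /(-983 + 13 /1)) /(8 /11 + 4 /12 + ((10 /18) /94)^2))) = -40498930750 /13777533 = -2939.49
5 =5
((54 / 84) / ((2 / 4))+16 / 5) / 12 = 157 / 420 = 0.37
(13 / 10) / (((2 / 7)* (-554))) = -91 / 11080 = -0.01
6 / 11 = 0.55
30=30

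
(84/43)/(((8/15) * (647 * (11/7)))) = 2205/612062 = 0.00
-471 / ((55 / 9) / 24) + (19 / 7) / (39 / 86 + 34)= -2110016506 / 1140755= -1849.67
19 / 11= 1.73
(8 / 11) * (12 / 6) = 16 / 11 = 1.45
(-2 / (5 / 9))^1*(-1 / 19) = 18 / 95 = 0.19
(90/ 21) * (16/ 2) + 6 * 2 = 324/ 7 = 46.29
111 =111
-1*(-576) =576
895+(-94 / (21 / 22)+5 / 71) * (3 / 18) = 7859947 / 8946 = 878.60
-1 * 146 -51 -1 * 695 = -892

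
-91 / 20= -4.55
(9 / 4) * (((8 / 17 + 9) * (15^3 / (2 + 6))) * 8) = 4890375 / 68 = 71917.28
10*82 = 820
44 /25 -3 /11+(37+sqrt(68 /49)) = 2 * sqrt(17) /7+10584 /275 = 39.67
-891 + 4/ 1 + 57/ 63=-18608/ 21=-886.10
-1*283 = -283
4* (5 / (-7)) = -20 / 7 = -2.86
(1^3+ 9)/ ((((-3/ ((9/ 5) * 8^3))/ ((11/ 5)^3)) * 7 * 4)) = -1022208/ 875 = -1168.24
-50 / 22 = -25 / 11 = -2.27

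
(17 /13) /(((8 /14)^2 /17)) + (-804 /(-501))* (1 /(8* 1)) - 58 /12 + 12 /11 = 73981319 /1146288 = 64.54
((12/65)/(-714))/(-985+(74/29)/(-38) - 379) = 1102/5813633735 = 0.00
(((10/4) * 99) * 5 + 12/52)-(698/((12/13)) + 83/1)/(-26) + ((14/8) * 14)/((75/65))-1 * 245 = 816067/780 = 1046.24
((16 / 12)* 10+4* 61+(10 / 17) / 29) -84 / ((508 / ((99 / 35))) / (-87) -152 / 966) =295.16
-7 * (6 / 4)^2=-63 / 4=-15.75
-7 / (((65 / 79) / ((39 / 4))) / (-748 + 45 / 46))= 61965.45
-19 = -19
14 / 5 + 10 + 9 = 109 / 5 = 21.80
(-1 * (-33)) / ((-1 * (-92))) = 33 / 92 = 0.36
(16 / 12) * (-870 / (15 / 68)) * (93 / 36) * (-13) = 1589432 / 9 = 176603.56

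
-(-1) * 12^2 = 144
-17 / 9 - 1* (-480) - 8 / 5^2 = 107503 / 225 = 477.79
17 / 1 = 17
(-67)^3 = -300763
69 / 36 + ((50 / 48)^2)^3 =610421329 / 191102976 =3.19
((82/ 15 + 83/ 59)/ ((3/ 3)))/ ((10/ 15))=10.31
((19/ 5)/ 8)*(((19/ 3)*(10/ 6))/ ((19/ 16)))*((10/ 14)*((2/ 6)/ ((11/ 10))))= 0.91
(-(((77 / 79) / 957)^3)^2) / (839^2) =-117649 / 74199671936664716221832221569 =-0.00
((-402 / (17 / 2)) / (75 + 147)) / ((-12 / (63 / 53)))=1407 / 66674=0.02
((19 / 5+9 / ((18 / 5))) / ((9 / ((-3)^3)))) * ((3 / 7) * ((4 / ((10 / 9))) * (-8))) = 5832 / 25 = 233.28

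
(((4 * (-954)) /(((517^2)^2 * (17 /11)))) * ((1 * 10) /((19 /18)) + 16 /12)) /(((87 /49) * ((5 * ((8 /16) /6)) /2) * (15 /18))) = -167537664 /138266615079175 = -0.00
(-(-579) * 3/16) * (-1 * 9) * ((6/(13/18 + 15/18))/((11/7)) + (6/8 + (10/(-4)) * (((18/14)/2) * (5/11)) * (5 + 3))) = 12709629/4928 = 2579.06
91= 91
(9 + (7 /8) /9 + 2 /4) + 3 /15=3527 /360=9.80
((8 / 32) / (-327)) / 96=-1 / 125568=-0.00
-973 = -973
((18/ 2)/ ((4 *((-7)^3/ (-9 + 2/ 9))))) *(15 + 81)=1896/ 343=5.53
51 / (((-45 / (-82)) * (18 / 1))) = 697 / 135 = 5.16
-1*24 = -24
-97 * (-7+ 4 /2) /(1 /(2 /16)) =485 /8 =60.62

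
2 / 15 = 0.13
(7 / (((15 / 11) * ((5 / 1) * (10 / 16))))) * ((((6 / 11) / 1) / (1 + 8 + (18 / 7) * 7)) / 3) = 0.01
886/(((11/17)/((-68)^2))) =69646688/11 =6331517.09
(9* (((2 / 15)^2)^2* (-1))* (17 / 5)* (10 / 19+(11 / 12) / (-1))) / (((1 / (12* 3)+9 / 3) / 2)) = 48416 / 19415625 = 0.00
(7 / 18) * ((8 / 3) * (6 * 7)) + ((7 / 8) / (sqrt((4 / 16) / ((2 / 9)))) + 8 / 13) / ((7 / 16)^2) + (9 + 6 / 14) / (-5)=64 * sqrt(2) / 21 + 1286626 / 28665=49.19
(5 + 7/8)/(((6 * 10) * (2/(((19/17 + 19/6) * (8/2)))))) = 0.84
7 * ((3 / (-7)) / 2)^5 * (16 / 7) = -243 / 33614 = -0.01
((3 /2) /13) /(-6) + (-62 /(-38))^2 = 49611 /18772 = 2.64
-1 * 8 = -8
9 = 9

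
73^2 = 5329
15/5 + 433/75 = 658/75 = 8.77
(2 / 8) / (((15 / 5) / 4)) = 1 / 3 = 0.33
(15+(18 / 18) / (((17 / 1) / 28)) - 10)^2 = 12769 / 289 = 44.18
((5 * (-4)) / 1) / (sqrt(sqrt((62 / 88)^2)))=-40 * sqrt(341) / 31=-23.83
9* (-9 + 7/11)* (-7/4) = 1449/11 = 131.73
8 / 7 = 1.14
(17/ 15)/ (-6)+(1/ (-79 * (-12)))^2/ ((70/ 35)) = -565849/ 2995680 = -0.19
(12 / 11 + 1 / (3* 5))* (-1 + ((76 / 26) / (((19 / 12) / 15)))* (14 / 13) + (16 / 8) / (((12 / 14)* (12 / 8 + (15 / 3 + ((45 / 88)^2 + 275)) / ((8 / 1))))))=1266196206983 / 37866820563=33.44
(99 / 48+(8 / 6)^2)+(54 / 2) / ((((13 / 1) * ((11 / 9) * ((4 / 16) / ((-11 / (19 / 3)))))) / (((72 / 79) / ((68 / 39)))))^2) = 492307387729 / 93760889616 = 5.25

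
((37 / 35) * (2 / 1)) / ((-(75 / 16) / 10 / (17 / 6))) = -20128 / 1575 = -12.78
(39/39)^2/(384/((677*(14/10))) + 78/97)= 459683/555882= 0.83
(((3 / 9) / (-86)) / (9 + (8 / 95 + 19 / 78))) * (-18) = 22230 / 2972117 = 0.01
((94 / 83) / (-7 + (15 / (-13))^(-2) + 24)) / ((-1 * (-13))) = 10575 / 2154763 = 0.00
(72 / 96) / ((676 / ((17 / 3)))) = 17 / 2704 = 0.01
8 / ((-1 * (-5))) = 8 / 5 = 1.60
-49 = -49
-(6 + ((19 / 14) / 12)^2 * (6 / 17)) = -6.00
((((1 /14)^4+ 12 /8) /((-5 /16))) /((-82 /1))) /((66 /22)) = 11525 /590646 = 0.02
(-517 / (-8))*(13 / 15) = 6721 / 120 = 56.01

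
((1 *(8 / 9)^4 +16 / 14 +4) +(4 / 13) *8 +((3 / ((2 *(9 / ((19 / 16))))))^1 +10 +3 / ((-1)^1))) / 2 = 294735083 / 38211264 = 7.71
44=44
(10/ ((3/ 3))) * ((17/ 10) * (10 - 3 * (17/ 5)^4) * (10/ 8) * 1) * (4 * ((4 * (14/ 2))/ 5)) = -186068.78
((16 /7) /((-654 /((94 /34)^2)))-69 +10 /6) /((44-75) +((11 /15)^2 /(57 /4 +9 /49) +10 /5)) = 9454536247050 /4065158783063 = 2.33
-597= -597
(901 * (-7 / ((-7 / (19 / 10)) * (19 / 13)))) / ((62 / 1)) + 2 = 12953 / 620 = 20.89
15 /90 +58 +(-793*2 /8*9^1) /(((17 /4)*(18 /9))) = -7739 /51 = -151.75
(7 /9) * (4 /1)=28 /9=3.11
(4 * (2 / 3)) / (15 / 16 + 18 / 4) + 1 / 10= 1541 / 2610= 0.59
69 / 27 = 23 / 9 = 2.56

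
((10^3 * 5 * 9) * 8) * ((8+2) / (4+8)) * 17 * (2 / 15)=680000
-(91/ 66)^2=-8281/ 4356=-1.90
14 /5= 2.80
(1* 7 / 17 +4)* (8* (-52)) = -31200 / 17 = -1835.29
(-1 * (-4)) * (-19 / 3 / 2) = -38 / 3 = -12.67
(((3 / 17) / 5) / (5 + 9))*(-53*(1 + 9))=-159 / 119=-1.34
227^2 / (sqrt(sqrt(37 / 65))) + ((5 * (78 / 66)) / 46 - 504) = -254959 / 506 + 51529 * 37^(3 / 4) * 65^(1 / 4) / 37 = 58820.02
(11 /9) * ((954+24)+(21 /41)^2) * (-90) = -180890490 /1681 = -107608.86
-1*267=-267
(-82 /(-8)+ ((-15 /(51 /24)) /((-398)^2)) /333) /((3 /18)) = 3063810527 /49818058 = 61.50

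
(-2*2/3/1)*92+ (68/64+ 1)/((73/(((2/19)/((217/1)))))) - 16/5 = -4545986321/36117480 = -125.87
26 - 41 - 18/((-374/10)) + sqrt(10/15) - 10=-4585/187 + sqrt(6)/3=-23.70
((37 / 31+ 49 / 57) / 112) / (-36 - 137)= -907 / 8559348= -0.00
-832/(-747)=1.11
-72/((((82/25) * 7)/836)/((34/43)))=-25581600/12341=-2072.90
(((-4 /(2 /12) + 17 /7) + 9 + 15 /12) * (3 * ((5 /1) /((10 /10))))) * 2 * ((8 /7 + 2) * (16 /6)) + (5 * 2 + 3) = -138843 /49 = -2833.53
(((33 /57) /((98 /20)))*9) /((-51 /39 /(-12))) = 9.76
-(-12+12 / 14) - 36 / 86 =3228 / 301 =10.72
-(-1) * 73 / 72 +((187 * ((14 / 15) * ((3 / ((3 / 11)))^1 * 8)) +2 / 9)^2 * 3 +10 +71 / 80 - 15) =7643278530439 / 10800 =707710975.04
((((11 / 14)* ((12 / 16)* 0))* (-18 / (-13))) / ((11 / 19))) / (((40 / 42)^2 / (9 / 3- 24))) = 0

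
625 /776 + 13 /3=11963 /2328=5.14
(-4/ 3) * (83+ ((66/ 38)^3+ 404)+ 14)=-4629728/ 6859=-674.99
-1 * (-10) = 10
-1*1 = -1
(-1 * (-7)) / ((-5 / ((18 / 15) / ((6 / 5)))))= -7 / 5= -1.40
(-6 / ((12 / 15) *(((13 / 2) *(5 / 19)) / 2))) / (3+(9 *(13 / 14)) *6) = -133 / 806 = -0.17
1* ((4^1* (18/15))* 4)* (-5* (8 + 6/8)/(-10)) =84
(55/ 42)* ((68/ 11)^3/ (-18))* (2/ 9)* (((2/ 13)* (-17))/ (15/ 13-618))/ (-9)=26726720/ 14854307391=0.00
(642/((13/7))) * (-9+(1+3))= -22470/13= -1728.46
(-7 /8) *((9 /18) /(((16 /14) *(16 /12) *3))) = -49 /512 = -0.10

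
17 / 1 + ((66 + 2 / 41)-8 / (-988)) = 841117 / 10127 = 83.06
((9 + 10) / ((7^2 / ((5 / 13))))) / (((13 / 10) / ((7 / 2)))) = 475 / 1183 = 0.40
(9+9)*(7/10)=63/5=12.60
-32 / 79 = -0.41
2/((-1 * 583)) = -2/583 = -0.00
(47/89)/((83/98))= 4606/7387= 0.62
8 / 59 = 0.14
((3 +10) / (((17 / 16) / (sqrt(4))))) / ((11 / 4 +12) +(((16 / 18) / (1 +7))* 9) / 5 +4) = 8320 / 6443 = 1.29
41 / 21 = 1.95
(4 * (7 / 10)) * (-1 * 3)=-42 / 5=-8.40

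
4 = 4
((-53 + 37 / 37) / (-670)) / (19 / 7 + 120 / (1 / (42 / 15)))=182 / 794285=0.00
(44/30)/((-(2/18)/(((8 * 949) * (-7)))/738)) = 2588537952/5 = 517707590.40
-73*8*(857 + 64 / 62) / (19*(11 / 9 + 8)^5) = -917256300984 / 2320094938727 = -0.40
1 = 1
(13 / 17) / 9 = 0.08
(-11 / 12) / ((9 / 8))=-22 / 27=-0.81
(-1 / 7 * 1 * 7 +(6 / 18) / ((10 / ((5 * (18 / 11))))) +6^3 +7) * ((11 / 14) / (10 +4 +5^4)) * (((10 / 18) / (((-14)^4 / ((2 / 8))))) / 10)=815 / 8248068864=0.00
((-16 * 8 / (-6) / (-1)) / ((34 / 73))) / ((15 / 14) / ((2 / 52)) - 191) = 8176 / 29121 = 0.28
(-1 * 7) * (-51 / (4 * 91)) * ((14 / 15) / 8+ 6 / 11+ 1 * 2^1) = 29869 / 11440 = 2.61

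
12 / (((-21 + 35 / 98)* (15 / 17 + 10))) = -168 / 3145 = -0.05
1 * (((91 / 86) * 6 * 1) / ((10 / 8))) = 1092 / 215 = 5.08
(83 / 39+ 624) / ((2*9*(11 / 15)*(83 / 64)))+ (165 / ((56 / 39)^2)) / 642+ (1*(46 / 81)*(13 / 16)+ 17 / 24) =24433411883611 / 645192003456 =37.87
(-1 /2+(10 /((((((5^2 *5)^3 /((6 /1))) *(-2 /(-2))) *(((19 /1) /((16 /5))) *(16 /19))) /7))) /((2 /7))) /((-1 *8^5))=1952537 /128000000000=0.00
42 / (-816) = -7 / 136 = -0.05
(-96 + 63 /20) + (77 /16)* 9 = -3963 /80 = -49.54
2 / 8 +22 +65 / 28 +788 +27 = 5877 / 7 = 839.57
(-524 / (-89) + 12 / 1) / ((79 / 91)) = 144872 / 7031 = 20.60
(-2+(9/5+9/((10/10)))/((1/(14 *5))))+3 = 757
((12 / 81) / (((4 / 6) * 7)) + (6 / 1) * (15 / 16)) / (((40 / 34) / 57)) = 920873 / 3360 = 274.07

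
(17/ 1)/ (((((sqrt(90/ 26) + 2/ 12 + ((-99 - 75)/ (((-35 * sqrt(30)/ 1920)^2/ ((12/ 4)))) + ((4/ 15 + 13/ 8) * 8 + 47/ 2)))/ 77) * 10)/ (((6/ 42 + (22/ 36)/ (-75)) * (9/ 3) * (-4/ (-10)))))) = -971939468420921/ 2403341119643740875 - 571560451 * sqrt(65)/ 320445482619165450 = -0.00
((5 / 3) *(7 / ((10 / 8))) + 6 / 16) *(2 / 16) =233 / 192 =1.21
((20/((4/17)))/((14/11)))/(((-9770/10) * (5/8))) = -748/6839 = -0.11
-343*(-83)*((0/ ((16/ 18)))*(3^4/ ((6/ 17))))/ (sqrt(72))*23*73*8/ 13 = 0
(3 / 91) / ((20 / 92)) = 69 / 455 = 0.15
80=80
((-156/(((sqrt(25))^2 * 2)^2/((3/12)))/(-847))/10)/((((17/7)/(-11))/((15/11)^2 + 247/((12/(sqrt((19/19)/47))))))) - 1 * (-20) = 452539649/22627000 - 3211 * sqrt(47)/878900000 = 20.00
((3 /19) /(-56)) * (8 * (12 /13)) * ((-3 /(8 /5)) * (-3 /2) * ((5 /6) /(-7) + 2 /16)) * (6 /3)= -135 /193648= -0.00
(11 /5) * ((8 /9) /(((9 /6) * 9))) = 176 /1215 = 0.14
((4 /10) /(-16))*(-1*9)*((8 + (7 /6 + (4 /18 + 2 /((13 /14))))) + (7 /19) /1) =52957 /19760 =2.68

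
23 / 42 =0.55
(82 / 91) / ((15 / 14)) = 164 / 195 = 0.84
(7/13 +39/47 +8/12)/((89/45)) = 55950/54379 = 1.03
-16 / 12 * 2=-8 / 3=-2.67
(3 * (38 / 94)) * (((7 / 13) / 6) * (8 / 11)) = 532 / 6721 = 0.08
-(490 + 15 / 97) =-47545 / 97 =-490.15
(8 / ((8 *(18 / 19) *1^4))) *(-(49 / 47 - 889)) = 396473 / 423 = 937.29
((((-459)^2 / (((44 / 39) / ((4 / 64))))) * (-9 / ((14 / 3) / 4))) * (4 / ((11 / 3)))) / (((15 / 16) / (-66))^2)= -85189283712 / 175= -486795906.93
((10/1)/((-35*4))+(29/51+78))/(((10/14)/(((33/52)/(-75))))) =-616517/663000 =-0.93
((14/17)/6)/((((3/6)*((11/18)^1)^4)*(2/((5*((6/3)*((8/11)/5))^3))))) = 1003290624/8282047675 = 0.12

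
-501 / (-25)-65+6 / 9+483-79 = 26978 / 75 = 359.71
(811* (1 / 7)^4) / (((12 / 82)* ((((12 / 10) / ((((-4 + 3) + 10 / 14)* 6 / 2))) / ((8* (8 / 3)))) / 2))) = -10640320 / 151263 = -70.34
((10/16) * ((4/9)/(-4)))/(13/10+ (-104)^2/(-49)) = 1225/3870828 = 0.00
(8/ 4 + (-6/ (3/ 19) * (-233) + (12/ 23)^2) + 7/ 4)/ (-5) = -3748715/ 2116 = -1771.60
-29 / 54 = -0.54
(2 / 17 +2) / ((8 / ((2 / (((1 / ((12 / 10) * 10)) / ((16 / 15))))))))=576 / 85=6.78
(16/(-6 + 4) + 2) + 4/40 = -59/10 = -5.90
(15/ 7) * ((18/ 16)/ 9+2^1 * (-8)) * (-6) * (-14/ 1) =-2857.50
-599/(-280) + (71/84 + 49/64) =25201/6720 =3.75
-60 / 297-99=-9821 / 99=-99.20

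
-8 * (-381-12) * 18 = 56592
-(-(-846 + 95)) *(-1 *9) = 6759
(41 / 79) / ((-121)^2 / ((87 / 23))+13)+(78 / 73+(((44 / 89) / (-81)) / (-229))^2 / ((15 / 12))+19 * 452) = 228056165338772206203728567 / 26551908623426021959590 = 8589.07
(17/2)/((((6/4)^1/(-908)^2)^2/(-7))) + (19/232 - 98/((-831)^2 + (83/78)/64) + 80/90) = -129385310007397242434678863/7197921882360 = -17975370130715.47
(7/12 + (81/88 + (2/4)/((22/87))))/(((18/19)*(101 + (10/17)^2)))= 5046229/139181328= 0.04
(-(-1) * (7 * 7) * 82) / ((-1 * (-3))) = 4018 / 3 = 1339.33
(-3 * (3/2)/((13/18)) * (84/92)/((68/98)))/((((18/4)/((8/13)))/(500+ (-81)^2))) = -22745016/2873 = -7916.82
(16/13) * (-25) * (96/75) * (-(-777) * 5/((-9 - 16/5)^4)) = -1243200000/179995933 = -6.91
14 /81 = 0.17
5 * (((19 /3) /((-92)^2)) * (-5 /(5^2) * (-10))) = 95 /12696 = 0.01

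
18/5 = 3.60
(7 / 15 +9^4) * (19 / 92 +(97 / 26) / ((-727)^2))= 1284910282475 / 948181026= 1355.13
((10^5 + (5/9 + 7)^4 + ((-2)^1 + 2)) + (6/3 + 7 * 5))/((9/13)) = 8810413729/59049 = 149205.13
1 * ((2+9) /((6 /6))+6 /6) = 12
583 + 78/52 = 1169/2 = 584.50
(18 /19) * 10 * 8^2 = 11520 /19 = 606.32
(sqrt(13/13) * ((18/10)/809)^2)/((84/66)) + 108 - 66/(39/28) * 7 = -666130750217/2977888550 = -223.69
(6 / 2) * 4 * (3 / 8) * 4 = 18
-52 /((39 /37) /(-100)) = 14800 /3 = 4933.33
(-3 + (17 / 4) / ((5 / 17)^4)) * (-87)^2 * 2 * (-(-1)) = 10690130133 / 1250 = 8552104.11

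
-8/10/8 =-1/10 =-0.10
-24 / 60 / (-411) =0.00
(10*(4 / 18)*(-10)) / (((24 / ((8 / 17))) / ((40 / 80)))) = -100 / 459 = -0.22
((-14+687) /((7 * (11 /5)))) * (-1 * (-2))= 6730 /77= 87.40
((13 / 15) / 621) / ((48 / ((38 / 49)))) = 247 / 10954440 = 0.00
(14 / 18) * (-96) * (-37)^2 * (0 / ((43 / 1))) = 0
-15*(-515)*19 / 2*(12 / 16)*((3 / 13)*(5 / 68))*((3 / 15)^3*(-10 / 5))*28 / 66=-123291 / 19448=-6.34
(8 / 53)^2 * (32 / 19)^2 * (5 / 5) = 65536 / 1014049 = 0.06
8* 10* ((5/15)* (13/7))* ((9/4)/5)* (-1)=-156/7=-22.29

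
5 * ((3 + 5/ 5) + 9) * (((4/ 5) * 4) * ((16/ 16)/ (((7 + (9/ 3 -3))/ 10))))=2080/ 7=297.14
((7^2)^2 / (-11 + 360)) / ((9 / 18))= 4802 / 349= 13.76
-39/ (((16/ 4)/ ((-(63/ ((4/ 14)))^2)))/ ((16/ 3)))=2528253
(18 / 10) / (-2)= -9 / 10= -0.90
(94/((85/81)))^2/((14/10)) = 57972996/10115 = 5731.39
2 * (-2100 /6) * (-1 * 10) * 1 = 7000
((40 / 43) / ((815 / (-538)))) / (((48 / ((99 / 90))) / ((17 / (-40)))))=50303 / 8410800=0.01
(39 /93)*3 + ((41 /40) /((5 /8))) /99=97796 /76725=1.27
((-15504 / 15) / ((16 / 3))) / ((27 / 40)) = -2584 / 9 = -287.11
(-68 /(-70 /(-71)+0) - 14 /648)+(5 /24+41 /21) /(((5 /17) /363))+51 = 60073889 /22680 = 2648.76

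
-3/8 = -0.38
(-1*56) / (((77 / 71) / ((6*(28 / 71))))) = -1344 / 11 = -122.18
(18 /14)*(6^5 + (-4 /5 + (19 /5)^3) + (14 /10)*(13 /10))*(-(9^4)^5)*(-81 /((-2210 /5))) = -17353393538950366528299391917 /773500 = -22434897917195043992630.11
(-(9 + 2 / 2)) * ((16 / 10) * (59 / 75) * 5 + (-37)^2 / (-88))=61139 / 660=92.63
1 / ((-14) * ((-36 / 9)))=1 / 56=0.02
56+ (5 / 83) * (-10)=4598 / 83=55.40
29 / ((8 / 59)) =1711 / 8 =213.88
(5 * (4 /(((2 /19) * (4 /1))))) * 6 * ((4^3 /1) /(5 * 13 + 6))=18240 /71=256.90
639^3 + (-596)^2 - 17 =261272318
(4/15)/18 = 2/135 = 0.01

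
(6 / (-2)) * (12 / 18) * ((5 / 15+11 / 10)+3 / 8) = -217 / 60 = -3.62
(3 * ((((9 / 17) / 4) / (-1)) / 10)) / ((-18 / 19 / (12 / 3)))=57 / 340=0.17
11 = 11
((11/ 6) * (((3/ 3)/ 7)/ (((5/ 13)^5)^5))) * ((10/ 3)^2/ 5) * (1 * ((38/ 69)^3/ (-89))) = -8518385267386983210165652465554512/ 329366319715976715087890625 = -25862951.85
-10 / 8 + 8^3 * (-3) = -1537.25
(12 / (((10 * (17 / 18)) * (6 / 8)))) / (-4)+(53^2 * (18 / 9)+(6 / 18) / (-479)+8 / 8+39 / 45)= 228795599 / 40715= 5619.44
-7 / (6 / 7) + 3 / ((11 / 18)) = -215 / 66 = -3.26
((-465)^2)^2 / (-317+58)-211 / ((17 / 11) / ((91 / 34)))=-27023433564899 / 149702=-180514846.59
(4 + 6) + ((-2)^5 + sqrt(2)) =-22 + sqrt(2) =-20.59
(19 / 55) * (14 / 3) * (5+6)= 266 / 15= 17.73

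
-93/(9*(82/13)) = -403/246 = -1.64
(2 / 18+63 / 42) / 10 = 0.16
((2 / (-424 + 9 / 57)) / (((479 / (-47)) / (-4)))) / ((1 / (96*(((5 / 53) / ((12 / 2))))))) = -571520 / 204441511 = -0.00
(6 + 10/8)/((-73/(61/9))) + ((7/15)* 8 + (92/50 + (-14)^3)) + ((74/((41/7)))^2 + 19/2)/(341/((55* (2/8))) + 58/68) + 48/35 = -1315413963387877/481636253700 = -2731.14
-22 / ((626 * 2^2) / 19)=-209 / 1252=-0.17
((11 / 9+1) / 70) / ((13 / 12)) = 8 / 273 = 0.03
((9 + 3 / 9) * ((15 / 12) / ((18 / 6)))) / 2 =35 / 18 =1.94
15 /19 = 0.79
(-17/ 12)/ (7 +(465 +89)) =-1/ 396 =-0.00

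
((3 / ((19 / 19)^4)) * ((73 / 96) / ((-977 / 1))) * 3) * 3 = -657 / 31264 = -0.02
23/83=0.28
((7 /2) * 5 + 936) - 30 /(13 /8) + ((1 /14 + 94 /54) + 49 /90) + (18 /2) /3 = 23105507 /24570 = 940.40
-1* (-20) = 20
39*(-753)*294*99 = -854755902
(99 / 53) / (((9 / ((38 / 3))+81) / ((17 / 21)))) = 0.02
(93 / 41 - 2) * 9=99 / 41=2.41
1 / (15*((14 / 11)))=11 / 210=0.05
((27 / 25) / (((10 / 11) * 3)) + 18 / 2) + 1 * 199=52099 / 250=208.40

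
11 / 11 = 1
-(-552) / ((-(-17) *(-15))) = -184 / 85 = -2.16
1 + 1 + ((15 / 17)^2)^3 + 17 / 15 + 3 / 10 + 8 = 8620904917 / 724127070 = 11.91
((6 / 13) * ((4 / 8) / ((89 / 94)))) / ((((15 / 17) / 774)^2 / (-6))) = -32548997232 / 28925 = -1125289.45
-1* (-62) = 62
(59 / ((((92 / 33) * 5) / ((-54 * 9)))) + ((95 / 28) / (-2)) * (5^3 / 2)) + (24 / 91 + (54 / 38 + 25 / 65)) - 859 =-9607723767 / 3181360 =-3020.01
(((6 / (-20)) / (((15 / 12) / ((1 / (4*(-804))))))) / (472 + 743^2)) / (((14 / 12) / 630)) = 27 / 370189070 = 0.00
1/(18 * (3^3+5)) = 1/576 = 0.00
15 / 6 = 5 / 2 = 2.50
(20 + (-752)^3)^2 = 180845206874784144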